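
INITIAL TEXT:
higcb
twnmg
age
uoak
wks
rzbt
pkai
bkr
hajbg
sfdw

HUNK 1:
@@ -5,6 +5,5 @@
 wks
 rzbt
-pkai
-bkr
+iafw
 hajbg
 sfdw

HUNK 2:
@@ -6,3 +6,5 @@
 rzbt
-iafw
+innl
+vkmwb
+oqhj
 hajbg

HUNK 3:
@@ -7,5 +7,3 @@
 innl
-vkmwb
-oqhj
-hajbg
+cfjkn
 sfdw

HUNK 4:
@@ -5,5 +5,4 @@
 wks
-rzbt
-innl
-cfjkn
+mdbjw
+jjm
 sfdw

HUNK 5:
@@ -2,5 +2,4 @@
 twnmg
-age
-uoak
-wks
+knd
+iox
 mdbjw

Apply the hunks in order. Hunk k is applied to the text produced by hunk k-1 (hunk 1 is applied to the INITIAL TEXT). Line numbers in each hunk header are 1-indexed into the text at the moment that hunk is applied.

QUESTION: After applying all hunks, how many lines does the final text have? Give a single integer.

Answer: 7

Derivation:
Hunk 1: at line 5 remove [pkai,bkr] add [iafw] -> 9 lines: higcb twnmg age uoak wks rzbt iafw hajbg sfdw
Hunk 2: at line 6 remove [iafw] add [innl,vkmwb,oqhj] -> 11 lines: higcb twnmg age uoak wks rzbt innl vkmwb oqhj hajbg sfdw
Hunk 3: at line 7 remove [vkmwb,oqhj,hajbg] add [cfjkn] -> 9 lines: higcb twnmg age uoak wks rzbt innl cfjkn sfdw
Hunk 4: at line 5 remove [rzbt,innl,cfjkn] add [mdbjw,jjm] -> 8 lines: higcb twnmg age uoak wks mdbjw jjm sfdw
Hunk 5: at line 2 remove [age,uoak,wks] add [knd,iox] -> 7 lines: higcb twnmg knd iox mdbjw jjm sfdw
Final line count: 7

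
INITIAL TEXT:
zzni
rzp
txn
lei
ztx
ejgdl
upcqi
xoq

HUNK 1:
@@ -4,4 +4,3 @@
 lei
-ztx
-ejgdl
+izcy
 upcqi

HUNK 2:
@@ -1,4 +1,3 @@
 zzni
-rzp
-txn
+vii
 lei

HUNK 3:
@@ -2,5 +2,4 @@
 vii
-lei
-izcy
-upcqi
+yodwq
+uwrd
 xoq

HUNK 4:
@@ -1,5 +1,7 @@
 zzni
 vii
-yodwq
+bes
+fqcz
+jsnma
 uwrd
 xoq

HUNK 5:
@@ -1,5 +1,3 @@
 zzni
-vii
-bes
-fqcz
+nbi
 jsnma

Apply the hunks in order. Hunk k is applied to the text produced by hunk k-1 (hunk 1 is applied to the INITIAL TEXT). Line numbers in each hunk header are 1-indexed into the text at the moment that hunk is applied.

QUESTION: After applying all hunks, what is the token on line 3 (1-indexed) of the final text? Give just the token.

Hunk 1: at line 4 remove [ztx,ejgdl] add [izcy] -> 7 lines: zzni rzp txn lei izcy upcqi xoq
Hunk 2: at line 1 remove [rzp,txn] add [vii] -> 6 lines: zzni vii lei izcy upcqi xoq
Hunk 3: at line 2 remove [lei,izcy,upcqi] add [yodwq,uwrd] -> 5 lines: zzni vii yodwq uwrd xoq
Hunk 4: at line 1 remove [yodwq] add [bes,fqcz,jsnma] -> 7 lines: zzni vii bes fqcz jsnma uwrd xoq
Hunk 5: at line 1 remove [vii,bes,fqcz] add [nbi] -> 5 lines: zzni nbi jsnma uwrd xoq
Final line 3: jsnma

Answer: jsnma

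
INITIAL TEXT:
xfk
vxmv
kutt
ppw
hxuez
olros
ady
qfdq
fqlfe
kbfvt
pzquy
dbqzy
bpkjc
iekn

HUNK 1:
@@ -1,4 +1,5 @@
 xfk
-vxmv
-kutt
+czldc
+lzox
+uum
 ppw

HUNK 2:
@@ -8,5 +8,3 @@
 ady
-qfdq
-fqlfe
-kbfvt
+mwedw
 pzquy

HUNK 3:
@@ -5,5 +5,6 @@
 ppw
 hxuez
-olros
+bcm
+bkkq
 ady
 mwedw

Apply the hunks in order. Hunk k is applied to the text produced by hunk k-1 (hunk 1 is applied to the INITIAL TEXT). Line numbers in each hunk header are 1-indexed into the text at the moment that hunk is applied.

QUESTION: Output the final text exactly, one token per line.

Answer: xfk
czldc
lzox
uum
ppw
hxuez
bcm
bkkq
ady
mwedw
pzquy
dbqzy
bpkjc
iekn

Derivation:
Hunk 1: at line 1 remove [vxmv,kutt] add [czldc,lzox,uum] -> 15 lines: xfk czldc lzox uum ppw hxuez olros ady qfdq fqlfe kbfvt pzquy dbqzy bpkjc iekn
Hunk 2: at line 8 remove [qfdq,fqlfe,kbfvt] add [mwedw] -> 13 lines: xfk czldc lzox uum ppw hxuez olros ady mwedw pzquy dbqzy bpkjc iekn
Hunk 3: at line 5 remove [olros] add [bcm,bkkq] -> 14 lines: xfk czldc lzox uum ppw hxuez bcm bkkq ady mwedw pzquy dbqzy bpkjc iekn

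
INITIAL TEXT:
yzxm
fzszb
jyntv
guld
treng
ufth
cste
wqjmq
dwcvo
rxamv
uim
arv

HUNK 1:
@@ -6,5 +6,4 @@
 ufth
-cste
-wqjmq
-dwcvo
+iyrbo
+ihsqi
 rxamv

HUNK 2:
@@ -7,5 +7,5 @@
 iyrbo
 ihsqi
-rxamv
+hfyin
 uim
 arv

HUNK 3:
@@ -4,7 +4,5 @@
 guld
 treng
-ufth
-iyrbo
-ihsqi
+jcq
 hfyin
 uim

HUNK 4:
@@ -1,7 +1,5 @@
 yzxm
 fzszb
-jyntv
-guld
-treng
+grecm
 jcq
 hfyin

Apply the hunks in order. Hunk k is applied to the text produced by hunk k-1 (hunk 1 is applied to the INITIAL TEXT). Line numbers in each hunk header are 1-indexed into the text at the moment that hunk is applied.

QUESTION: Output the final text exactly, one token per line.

Hunk 1: at line 6 remove [cste,wqjmq,dwcvo] add [iyrbo,ihsqi] -> 11 lines: yzxm fzszb jyntv guld treng ufth iyrbo ihsqi rxamv uim arv
Hunk 2: at line 7 remove [rxamv] add [hfyin] -> 11 lines: yzxm fzszb jyntv guld treng ufth iyrbo ihsqi hfyin uim arv
Hunk 3: at line 4 remove [ufth,iyrbo,ihsqi] add [jcq] -> 9 lines: yzxm fzszb jyntv guld treng jcq hfyin uim arv
Hunk 4: at line 1 remove [jyntv,guld,treng] add [grecm] -> 7 lines: yzxm fzszb grecm jcq hfyin uim arv

Answer: yzxm
fzszb
grecm
jcq
hfyin
uim
arv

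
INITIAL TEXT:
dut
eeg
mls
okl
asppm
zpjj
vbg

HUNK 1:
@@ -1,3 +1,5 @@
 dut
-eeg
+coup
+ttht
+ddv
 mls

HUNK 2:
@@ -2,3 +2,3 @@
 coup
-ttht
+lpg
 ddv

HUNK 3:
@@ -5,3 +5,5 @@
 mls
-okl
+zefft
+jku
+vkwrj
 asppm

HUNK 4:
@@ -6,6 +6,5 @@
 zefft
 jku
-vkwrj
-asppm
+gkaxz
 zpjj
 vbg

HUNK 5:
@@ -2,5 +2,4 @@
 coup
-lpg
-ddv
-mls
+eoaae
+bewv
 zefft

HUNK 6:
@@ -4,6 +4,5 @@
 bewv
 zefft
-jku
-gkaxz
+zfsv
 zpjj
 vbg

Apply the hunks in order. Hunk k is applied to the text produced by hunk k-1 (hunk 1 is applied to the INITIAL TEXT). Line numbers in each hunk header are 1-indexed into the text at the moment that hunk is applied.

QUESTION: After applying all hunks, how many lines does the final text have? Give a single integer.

Answer: 8

Derivation:
Hunk 1: at line 1 remove [eeg] add [coup,ttht,ddv] -> 9 lines: dut coup ttht ddv mls okl asppm zpjj vbg
Hunk 2: at line 2 remove [ttht] add [lpg] -> 9 lines: dut coup lpg ddv mls okl asppm zpjj vbg
Hunk 3: at line 5 remove [okl] add [zefft,jku,vkwrj] -> 11 lines: dut coup lpg ddv mls zefft jku vkwrj asppm zpjj vbg
Hunk 4: at line 6 remove [vkwrj,asppm] add [gkaxz] -> 10 lines: dut coup lpg ddv mls zefft jku gkaxz zpjj vbg
Hunk 5: at line 2 remove [lpg,ddv,mls] add [eoaae,bewv] -> 9 lines: dut coup eoaae bewv zefft jku gkaxz zpjj vbg
Hunk 6: at line 4 remove [jku,gkaxz] add [zfsv] -> 8 lines: dut coup eoaae bewv zefft zfsv zpjj vbg
Final line count: 8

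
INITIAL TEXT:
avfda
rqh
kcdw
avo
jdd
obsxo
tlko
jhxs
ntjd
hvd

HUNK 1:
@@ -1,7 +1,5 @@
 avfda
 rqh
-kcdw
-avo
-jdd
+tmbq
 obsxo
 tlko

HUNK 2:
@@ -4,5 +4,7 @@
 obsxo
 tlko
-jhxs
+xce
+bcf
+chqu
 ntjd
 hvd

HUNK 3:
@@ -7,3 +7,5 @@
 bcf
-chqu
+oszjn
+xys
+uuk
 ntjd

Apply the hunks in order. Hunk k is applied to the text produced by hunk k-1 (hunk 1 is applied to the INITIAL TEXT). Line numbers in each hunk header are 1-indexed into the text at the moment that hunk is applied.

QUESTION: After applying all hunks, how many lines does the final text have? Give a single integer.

Answer: 12

Derivation:
Hunk 1: at line 1 remove [kcdw,avo,jdd] add [tmbq] -> 8 lines: avfda rqh tmbq obsxo tlko jhxs ntjd hvd
Hunk 2: at line 4 remove [jhxs] add [xce,bcf,chqu] -> 10 lines: avfda rqh tmbq obsxo tlko xce bcf chqu ntjd hvd
Hunk 3: at line 7 remove [chqu] add [oszjn,xys,uuk] -> 12 lines: avfda rqh tmbq obsxo tlko xce bcf oszjn xys uuk ntjd hvd
Final line count: 12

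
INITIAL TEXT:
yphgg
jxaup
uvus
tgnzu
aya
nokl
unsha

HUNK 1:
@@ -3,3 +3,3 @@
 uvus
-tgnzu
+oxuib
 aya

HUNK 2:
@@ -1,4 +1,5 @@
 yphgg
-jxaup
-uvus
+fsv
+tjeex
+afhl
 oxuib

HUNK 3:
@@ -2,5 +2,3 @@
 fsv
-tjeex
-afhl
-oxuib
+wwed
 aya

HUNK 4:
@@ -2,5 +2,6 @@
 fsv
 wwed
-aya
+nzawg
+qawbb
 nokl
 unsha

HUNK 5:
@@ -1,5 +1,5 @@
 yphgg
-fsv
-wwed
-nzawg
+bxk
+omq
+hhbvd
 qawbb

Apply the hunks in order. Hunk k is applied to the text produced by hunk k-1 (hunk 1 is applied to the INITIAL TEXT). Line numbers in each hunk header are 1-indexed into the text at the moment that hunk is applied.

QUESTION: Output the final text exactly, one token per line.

Answer: yphgg
bxk
omq
hhbvd
qawbb
nokl
unsha

Derivation:
Hunk 1: at line 3 remove [tgnzu] add [oxuib] -> 7 lines: yphgg jxaup uvus oxuib aya nokl unsha
Hunk 2: at line 1 remove [jxaup,uvus] add [fsv,tjeex,afhl] -> 8 lines: yphgg fsv tjeex afhl oxuib aya nokl unsha
Hunk 3: at line 2 remove [tjeex,afhl,oxuib] add [wwed] -> 6 lines: yphgg fsv wwed aya nokl unsha
Hunk 4: at line 2 remove [aya] add [nzawg,qawbb] -> 7 lines: yphgg fsv wwed nzawg qawbb nokl unsha
Hunk 5: at line 1 remove [fsv,wwed,nzawg] add [bxk,omq,hhbvd] -> 7 lines: yphgg bxk omq hhbvd qawbb nokl unsha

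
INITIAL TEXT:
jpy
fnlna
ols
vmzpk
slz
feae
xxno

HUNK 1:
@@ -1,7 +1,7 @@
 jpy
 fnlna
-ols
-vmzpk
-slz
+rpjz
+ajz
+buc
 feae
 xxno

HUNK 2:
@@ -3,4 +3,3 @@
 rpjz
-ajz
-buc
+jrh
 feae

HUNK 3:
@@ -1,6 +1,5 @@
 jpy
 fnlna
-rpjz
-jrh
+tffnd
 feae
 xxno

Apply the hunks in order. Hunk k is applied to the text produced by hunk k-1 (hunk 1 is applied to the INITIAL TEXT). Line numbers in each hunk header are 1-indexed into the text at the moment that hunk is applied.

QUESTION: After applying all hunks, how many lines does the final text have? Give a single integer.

Hunk 1: at line 1 remove [ols,vmzpk,slz] add [rpjz,ajz,buc] -> 7 lines: jpy fnlna rpjz ajz buc feae xxno
Hunk 2: at line 3 remove [ajz,buc] add [jrh] -> 6 lines: jpy fnlna rpjz jrh feae xxno
Hunk 3: at line 1 remove [rpjz,jrh] add [tffnd] -> 5 lines: jpy fnlna tffnd feae xxno
Final line count: 5

Answer: 5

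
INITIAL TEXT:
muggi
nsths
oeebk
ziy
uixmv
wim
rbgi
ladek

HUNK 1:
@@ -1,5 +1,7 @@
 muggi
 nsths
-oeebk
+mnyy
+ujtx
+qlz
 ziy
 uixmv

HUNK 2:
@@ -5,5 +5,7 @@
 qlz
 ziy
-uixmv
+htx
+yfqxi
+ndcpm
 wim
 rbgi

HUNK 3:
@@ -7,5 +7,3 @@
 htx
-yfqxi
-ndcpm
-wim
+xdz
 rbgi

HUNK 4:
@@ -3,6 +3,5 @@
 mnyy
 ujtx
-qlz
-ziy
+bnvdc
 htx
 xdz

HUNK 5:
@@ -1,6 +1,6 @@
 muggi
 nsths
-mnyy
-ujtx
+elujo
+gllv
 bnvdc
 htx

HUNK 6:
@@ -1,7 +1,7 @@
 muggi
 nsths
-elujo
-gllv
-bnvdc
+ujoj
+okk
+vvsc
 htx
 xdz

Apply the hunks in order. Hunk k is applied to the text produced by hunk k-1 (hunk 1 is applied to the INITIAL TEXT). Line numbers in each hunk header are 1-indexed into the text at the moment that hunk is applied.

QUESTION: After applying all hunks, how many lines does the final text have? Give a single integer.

Hunk 1: at line 1 remove [oeebk] add [mnyy,ujtx,qlz] -> 10 lines: muggi nsths mnyy ujtx qlz ziy uixmv wim rbgi ladek
Hunk 2: at line 5 remove [uixmv] add [htx,yfqxi,ndcpm] -> 12 lines: muggi nsths mnyy ujtx qlz ziy htx yfqxi ndcpm wim rbgi ladek
Hunk 3: at line 7 remove [yfqxi,ndcpm,wim] add [xdz] -> 10 lines: muggi nsths mnyy ujtx qlz ziy htx xdz rbgi ladek
Hunk 4: at line 3 remove [qlz,ziy] add [bnvdc] -> 9 lines: muggi nsths mnyy ujtx bnvdc htx xdz rbgi ladek
Hunk 5: at line 1 remove [mnyy,ujtx] add [elujo,gllv] -> 9 lines: muggi nsths elujo gllv bnvdc htx xdz rbgi ladek
Hunk 6: at line 1 remove [elujo,gllv,bnvdc] add [ujoj,okk,vvsc] -> 9 lines: muggi nsths ujoj okk vvsc htx xdz rbgi ladek
Final line count: 9

Answer: 9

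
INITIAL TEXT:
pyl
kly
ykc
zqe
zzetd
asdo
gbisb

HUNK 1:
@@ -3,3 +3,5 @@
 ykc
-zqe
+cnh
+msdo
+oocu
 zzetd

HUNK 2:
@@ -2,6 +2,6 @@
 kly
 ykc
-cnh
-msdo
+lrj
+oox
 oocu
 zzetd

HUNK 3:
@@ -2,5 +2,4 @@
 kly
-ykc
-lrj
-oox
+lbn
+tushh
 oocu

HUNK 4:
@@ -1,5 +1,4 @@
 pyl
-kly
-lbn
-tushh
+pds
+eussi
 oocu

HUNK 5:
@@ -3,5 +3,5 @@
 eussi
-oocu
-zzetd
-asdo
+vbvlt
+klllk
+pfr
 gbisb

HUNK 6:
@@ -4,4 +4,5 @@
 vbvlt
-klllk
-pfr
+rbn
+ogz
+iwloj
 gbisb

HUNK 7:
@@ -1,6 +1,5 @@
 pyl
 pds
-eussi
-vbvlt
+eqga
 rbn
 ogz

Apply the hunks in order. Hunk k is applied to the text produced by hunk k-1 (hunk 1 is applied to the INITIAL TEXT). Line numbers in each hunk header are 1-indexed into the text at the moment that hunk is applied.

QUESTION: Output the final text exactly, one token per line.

Hunk 1: at line 3 remove [zqe] add [cnh,msdo,oocu] -> 9 lines: pyl kly ykc cnh msdo oocu zzetd asdo gbisb
Hunk 2: at line 2 remove [cnh,msdo] add [lrj,oox] -> 9 lines: pyl kly ykc lrj oox oocu zzetd asdo gbisb
Hunk 3: at line 2 remove [ykc,lrj,oox] add [lbn,tushh] -> 8 lines: pyl kly lbn tushh oocu zzetd asdo gbisb
Hunk 4: at line 1 remove [kly,lbn,tushh] add [pds,eussi] -> 7 lines: pyl pds eussi oocu zzetd asdo gbisb
Hunk 5: at line 3 remove [oocu,zzetd,asdo] add [vbvlt,klllk,pfr] -> 7 lines: pyl pds eussi vbvlt klllk pfr gbisb
Hunk 6: at line 4 remove [klllk,pfr] add [rbn,ogz,iwloj] -> 8 lines: pyl pds eussi vbvlt rbn ogz iwloj gbisb
Hunk 7: at line 1 remove [eussi,vbvlt] add [eqga] -> 7 lines: pyl pds eqga rbn ogz iwloj gbisb

Answer: pyl
pds
eqga
rbn
ogz
iwloj
gbisb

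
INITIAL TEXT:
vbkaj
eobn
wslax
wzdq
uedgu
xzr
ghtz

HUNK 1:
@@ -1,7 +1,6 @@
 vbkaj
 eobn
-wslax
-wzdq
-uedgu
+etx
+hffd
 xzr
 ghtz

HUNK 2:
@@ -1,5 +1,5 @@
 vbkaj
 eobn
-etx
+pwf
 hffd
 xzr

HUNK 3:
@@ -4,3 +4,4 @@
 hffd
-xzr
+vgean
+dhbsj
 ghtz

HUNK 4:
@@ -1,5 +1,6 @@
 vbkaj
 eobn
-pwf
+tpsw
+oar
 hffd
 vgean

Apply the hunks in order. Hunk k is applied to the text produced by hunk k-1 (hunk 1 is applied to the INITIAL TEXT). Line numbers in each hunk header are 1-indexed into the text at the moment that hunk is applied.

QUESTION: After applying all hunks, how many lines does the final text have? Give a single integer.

Answer: 8

Derivation:
Hunk 1: at line 1 remove [wslax,wzdq,uedgu] add [etx,hffd] -> 6 lines: vbkaj eobn etx hffd xzr ghtz
Hunk 2: at line 1 remove [etx] add [pwf] -> 6 lines: vbkaj eobn pwf hffd xzr ghtz
Hunk 3: at line 4 remove [xzr] add [vgean,dhbsj] -> 7 lines: vbkaj eobn pwf hffd vgean dhbsj ghtz
Hunk 4: at line 1 remove [pwf] add [tpsw,oar] -> 8 lines: vbkaj eobn tpsw oar hffd vgean dhbsj ghtz
Final line count: 8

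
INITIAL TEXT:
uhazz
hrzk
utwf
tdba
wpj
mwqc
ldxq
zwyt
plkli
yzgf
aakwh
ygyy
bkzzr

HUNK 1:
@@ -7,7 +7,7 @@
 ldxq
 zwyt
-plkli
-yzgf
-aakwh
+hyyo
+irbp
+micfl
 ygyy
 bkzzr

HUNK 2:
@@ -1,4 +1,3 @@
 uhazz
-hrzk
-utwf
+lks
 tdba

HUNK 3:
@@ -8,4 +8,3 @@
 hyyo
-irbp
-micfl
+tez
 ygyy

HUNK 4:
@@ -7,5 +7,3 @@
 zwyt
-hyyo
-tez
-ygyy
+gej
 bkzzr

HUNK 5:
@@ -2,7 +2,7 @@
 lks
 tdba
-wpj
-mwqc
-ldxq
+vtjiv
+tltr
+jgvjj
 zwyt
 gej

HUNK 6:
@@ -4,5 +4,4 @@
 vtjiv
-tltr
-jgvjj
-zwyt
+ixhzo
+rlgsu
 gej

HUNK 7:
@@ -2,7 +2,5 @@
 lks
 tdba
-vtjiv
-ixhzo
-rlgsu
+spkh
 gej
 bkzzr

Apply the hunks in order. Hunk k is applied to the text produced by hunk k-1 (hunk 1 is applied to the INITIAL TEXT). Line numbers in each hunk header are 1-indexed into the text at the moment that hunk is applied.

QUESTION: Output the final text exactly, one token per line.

Hunk 1: at line 7 remove [plkli,yzgf,aakwh] add [hyyo,irbp,micfl] -> 13 lines: uhazz hrzk utwf tdba wpj mwqc ldxq zwyt hyyo irbp micfl ygyy bkzzr
Hunk 2: at line 1 remove [hrzk,utwf] add [lks] -> 12 lines: uhazz lks tdba wpj mwqc ldxq zwyt hyyo irbp micfl ygyy bkzzr
Hunk 3: at line 8 remove [irbp,micfl] add [tez] -> 11 lines: uhazz lks tdba wpj mwqc ldxq zwyt hyyo tez ygyy bkzzr
Hunk 4: at line 7 remove [hyyo,tez,ygyy] add [gej] -> 9 lines: uhazz lks tdba wpj mwqc ldxq zwyt gej bkzzr
Hunk 5: at line 2 remove [wpj,mwqc,ldxq] add [vtjiv,tltr,jgvjj] -> 9 lines: uhazz lks tdba vtjiv tltr jgvjj zwyt gej bkzzr
Hunk 6: at line 4 remove [tltr,jgvjj,zwyt] add [ixhzo,rlgsu] -> 8 lines: uhazz lks tdba vtjiv ixhzo rlgsu gej bkzzr
Hunk 7: at line 2 remove [vtjiv,ixhzo,rlgsu] add [spkh] -> 6 lines: uhazz lks tdba spkh gej bkzzr

Answer: uhazz
lks
tdba
spkh
gej
bkzzr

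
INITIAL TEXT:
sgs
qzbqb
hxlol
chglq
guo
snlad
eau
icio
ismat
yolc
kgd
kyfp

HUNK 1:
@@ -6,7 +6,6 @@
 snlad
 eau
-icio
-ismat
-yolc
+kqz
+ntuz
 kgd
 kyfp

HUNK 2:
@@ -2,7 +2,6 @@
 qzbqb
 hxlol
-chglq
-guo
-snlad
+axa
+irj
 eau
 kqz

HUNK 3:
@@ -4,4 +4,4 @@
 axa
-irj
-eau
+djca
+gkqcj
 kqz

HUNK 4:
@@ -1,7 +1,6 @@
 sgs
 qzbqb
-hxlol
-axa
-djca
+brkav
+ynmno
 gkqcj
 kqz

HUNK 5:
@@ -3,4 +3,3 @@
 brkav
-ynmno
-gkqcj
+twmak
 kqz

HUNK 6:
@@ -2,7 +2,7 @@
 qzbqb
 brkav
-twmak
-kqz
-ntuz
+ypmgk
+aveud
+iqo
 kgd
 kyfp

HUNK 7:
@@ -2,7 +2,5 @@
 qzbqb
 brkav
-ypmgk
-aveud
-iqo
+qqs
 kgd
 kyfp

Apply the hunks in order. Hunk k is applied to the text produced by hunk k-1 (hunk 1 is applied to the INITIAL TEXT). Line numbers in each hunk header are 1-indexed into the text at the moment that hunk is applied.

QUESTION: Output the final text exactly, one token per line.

Answer: sgs
qzbqb
brkav
qqs
kgd
kyfp

Derivation:
Hunk 1: at line 6 remove [icio,ismat,yolc] add [kqz,ntuz] -> 11 lines: sgs qzbqb hxlol chglq guo snlad eau kqz ntuz kgd kyfp
Hunk 2: at line 2 remove [chglq,guo,snlad] add [axa,irj] -> 10 lines: sgs qzbqb hxlol axa irj eau kqz ntuz kgd kyfp
Hunk 3: at line 4 remove [irj,eau] add [djca,gkqcj] -> 10 lines: sgs qzbqb hxlol axa djca gkqcj kqz ntuz kgd kyfp
Hunk 4: at line 1 remove [hxlol,axa,djca] add [brkav,ynmno] -> 9 lines: sgs qzbqb brkav ynmno gkqcj kqz ntuz kgd kyfp
Hunk 5: at line 3 remove [ynmno,gkqcj] add [twmak] -> 8 lines: sgs qzbqb brkav twmak kqz ntuz kgd kyfp
Hunk 6: at line 2 remove [twmak,kqz,ntuz] add [ypmgk,aveud,iqo] -> 8 lines: sgs qzbqb brkav ypmgk aveud iqo kgd kyfp
Hunk 7: at line 2 remove [ypmgk,aveud,iqo] add [qqs] -> 6 lines: sgs qzbqb brkav qqs kgd kyfp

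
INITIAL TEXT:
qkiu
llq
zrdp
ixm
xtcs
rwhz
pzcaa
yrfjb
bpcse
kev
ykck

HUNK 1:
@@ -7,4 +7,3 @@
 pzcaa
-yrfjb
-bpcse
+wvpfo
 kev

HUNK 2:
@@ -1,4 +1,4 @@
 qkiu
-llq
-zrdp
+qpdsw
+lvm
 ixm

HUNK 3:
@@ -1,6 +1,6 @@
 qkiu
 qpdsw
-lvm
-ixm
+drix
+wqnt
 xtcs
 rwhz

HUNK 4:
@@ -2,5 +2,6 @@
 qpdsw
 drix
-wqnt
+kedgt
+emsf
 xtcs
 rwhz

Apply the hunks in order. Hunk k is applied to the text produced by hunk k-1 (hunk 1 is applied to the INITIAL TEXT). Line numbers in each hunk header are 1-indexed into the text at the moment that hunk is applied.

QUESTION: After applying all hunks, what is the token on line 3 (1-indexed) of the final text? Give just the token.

Hunk 1: at line 7 remove [yrfjb,bpcse] add [wvpfo] -> 10 lines: qkiu llq zrdp ixm xtcs rwhz pzcaa wvpfo kev ykck
Hunk 2: at line 1 remove [llq,zrdp] add [qpdsw,lvm] -> 10 lines: qkiu qpdsw lvm ixm xtcs rwhz pzcaa wvpfo kev ykck
Hunk 3: at line 1 remove [lvm,ixm] add [drix,wqnt] -> 10 lines: qkiu qpdsw drix wqnt xtcs rwhz pzcaa wvpfo kev ykck
Hunk 4: at line 2 remove [wqnt] add [kedgt,emsf] -> 11 lines: qkiu qpdsw drix kedgt emsf xtcs rwhz pzcaa wvpfo kev ykck
Final line 3: drix

Answer: drix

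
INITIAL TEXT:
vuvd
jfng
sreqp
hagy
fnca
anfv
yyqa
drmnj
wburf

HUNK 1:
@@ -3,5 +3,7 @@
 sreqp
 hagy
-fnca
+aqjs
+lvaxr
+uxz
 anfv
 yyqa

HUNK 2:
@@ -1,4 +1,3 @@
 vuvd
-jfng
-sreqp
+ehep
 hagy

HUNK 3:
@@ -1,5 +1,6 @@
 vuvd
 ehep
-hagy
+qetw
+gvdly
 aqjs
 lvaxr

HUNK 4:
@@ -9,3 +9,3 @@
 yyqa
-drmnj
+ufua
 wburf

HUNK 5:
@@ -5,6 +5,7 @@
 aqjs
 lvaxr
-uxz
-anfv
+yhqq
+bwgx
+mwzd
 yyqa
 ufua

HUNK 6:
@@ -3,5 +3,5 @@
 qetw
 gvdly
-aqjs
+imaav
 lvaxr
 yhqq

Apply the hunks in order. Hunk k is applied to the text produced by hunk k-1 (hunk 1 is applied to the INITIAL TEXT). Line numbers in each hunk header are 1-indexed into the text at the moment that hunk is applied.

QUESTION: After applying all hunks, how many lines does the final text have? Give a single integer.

Answer: 12

Derivation:
Hunk 1: at line 3 remove [fnca] add [aqjs,lvaxr,uxz] -> 11 lines: vuvd jfng sreqp hagy aqjs lvaxr uxz anfv yyqa drmnj wburf
Hunk 2: at line 1 remove [jfng,sreqp] add [ehep] -> 10 lines: vuvd ehep hagy aqjs lvaxr uxz anfv yyqa drmnj wburf
Hunk 3: at line 1 remove [hagy] add [qetw,gvdly] -> 11 lines: vuvd ehep qetw gvdly aqjs lvaxr uxz anfv yyqa drmnj wburf
Hunk 4: at line 9 remove [drmnj] add [ufua] -> 11 lines: vuvd ehep qetw gvdly aqjs lvaxr uxz anfv yyqa ufua wburf
Hunk 5: at line 5 remove [uxz,anfv] add [yhqq,bwgx,mwzd] -> 12 lines: vuvd ehep qetw gvdly aqjs lvaxr yhqq bwgx mwzd yyqa ufua wburf
Hunk 6: at line 3 remove [aqjs] add [imaav] -> 12 lines: vuvd ehep qetw gvdly imaav lvaxr yhqq bwgx mwzd yyqa ufua wburf
Final line count: 12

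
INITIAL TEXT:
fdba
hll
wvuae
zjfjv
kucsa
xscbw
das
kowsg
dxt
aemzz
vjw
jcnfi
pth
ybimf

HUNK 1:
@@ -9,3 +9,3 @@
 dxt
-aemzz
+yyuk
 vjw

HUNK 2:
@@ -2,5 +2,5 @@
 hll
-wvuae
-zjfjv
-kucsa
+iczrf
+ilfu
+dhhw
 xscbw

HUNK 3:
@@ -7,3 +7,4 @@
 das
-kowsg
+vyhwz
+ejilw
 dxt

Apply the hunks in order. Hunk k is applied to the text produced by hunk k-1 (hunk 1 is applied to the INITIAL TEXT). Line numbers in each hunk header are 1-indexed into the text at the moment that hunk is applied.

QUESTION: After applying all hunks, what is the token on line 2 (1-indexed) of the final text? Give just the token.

Hunk 1: at line 9 remove [aemzz] add [yyuk] -> 14 lines: fdba hll wvuae zjfjv kucsa xscbw das kowsg dxt yyuk vjw jcnfi pth ybimf
Hunk 2: at line 2 remove [wvuae,zjfjv,kucsa] add [iczrf,ilfu,dhhw] -> 14 lines: fdba hll iczrf ilfu dhhw xscbw das kowsg dxt yyuk vjw jcnfi pth ybimf
Hunk 3: at line 7 remove [kowsg] add [vyhwz,ejilw] -> 15 lines: fdba hll iczrf ilfu dhhw xscbw das vyhwz ejilw dxt yyuk vjw jcnfi pth ybimf
Final line 2: hll

Answer: hll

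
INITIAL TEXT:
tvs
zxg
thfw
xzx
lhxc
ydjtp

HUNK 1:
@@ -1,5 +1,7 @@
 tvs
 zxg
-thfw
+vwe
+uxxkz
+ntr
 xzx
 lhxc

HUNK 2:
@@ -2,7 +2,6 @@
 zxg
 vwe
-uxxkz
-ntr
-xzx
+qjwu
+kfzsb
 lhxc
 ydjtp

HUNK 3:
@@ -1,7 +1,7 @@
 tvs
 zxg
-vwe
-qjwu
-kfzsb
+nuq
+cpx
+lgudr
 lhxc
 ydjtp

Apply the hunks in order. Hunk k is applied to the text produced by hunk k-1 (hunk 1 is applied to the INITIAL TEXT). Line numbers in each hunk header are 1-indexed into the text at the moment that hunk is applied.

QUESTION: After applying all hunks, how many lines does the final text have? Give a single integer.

Answer: 7

Derivation:
Hunk 1: at line 1 remove [thfw] add [vwe,uxxkz,ntr] -> 8 lines: tvs zxg vwe uxxkz ntr xzx lhxc ydjtp
Hunk 2: at line 2 remove [uxxkz,ntr,xzx] add [qjwu,kfzsb] -> 7 lines: tvs zxg vwe qjwu kfzsb lhxc ydjtp
Hunk 3: at line 1 remove [vwe,qjwu,kfzsb] add [nuq,cpx,lgudr] -> 7 lines: tvs zxg nuq cpx lgudr lhxc ydjtp
Final line count: 7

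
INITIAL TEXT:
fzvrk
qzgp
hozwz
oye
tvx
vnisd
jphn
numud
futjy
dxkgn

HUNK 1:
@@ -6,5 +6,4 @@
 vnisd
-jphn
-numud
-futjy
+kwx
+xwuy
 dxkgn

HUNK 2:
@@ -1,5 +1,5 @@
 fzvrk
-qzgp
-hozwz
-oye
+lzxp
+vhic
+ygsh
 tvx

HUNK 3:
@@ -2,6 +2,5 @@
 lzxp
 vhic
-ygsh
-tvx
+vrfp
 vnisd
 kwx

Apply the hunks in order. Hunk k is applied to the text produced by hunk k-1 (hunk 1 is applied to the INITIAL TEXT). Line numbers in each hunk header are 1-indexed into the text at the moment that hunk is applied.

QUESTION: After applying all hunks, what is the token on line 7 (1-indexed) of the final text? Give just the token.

Answer: xwuy

Derivation:
Hunk 1: at line 6 remove [jphn,numud,futjy] add [kwx,xwuy] -> 9 lines: fzvrk qzgp hozwz oye tvx vnisd kwx xwuy dxkgn
Hunk 2: at line 1 remove [qzgp,hozwz,oye] add [lzxp,vhic,ygsh] -> 9 lines: fzvrk lzxp vhic ygsh tvx vnisd kwx xwuy dxkgn
Hunk 3: at line 2 remove [ygsh,tvx] add [vrfp] -> 8 lines: fzvrk lzxp vhic vrfp vnisd kwx xwuy dxkgn
Final line 7: xwuy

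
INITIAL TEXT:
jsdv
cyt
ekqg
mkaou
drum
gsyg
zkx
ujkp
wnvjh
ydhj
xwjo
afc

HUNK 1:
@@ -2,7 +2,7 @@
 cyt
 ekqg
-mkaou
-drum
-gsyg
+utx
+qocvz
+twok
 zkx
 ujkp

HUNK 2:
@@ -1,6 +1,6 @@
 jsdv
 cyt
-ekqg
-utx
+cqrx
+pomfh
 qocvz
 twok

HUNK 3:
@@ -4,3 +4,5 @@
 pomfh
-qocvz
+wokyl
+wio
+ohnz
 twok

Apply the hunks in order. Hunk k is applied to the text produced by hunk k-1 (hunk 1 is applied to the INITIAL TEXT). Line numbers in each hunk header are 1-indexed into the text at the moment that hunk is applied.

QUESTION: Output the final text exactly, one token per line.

Hunk 1: at line 2 remove [mkaou,drum,gsyg] add [utx,qocvz,twok] -> 12 lines: jsdv cyt ekqg utx qocvz twok zkx ujkp wnvjh ydhj xwjo afc
Hunk 2: at line 1 remove [ekqg,utx] add [cqrx,pomfh] -> 12 lines: jsdv cyt cqrx pomfh qocvz twok zkx ujkp wnvjh ydhj xwjo afc
Hunk 3: at line 4 remove [qocvz] add [wokyl,wio,ohnz] -> 14 lines: jsdv cyt cqrx pomfh wokyl wio ohnz twok zkx ujkp wnvjh ydhj xwjo afc

Answer: jsdv
cyt
cqrx
pomfh
wokyl
wio
ohnz
twok
zkx
ujkp
wnvjh
ydhj
xwjo
afc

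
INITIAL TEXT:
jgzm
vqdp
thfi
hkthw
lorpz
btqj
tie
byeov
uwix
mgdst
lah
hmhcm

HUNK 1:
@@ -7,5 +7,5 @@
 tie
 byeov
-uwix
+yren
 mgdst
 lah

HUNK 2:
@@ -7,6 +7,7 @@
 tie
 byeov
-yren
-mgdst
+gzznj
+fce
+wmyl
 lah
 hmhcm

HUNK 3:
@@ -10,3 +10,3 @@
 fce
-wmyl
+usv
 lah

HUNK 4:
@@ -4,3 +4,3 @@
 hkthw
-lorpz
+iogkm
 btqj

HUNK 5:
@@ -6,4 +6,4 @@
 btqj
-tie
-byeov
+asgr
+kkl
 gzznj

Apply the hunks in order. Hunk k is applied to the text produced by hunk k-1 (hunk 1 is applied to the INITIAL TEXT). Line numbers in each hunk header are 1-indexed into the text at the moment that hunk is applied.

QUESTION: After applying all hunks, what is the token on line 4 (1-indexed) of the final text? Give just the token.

Hunk 1: at line 7 remove [uwix] add [yren] -> 12 lines: jgzm vqdp thfi hkthw lorpz btqj tie byeov yren mgdst lah hmhcm
Hunk 2: at line 7 remove [yren,mgdst] add [gzznj,fce,wmyl] -> 13 lines: jgzm vqdp thfi hkthw lorpz btqj tie byeov gzznj fce wmyl lah hmhcm
Hunk 3: at line 10 remove [wmyl] add [usv] -> 13 lines: jgzm vqdp thfi hkthw lorpz btqj tie byeov gzznj fce usv lah hmhcm
Hunk 4: at line 4 remove [lorpz] add [iogkm] -> 13 lines: jgzm vqdp thfi hkthw iogkm btqj tie byeov gzznj fce usv lah hmhcm
Hunk 5: at line 6 remove [tie,byeov] add [asgr,kkl] -> 13 lines: jgzm vqdp thfi hkthw iogkm btqj asgr kkl gzznj fce usv lah hmhcm
Final line 4: hkthw

Answer: hkthw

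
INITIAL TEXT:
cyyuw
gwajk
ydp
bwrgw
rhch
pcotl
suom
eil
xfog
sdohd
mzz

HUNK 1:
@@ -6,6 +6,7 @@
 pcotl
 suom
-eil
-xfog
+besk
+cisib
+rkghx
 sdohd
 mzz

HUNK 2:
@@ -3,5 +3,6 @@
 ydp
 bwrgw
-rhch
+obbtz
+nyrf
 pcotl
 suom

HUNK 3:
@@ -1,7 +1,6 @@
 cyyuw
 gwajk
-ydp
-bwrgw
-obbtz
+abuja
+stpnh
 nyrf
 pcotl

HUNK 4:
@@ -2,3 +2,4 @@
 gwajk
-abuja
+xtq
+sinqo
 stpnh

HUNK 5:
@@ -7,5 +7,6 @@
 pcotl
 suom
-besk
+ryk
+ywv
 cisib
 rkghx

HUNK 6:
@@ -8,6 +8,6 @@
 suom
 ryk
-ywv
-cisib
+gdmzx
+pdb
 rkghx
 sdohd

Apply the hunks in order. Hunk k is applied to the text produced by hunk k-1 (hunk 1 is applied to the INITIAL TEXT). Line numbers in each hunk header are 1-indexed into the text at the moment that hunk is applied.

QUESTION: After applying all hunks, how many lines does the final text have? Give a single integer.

Answer: 14

Derivation:
Hunk 1: at line 6 remove [eil,xfog] add [besk,cisib,rkghx] -> 12 lines: cyyuw gwajk ydp bwrgw rhch pcotl suom besk cisib rkghx sdohd mzz
Hunk 2: at line 3 remove [rhch] add [obbtz,nyrf] -> 13 lines: cyyuw gwajk ydp bwrgw obbtz nyrf pcotl suom besk cisib rkghx sdohd mzz
Hunk 3: at line 1 remove [ydp,bwrgw,obbtz] add [abuja,stpnh] -> 12 lines: cyyuw gwajk abuja stpnh nyrf pcotl suom besk cisib rkghx sdohd mzz
Hunk 4: at line 2 remove [abuja] add [xtq,sinqo] -> 13 lines: cyyuw gwajk xtq sinqo stpnh nyrf pcotl suom besk cisib rkghx sdohd mzz
Hunk 5: at line 7 remove [besk] add [ryk,ywv] -> 14 lines: cyyuw gwajk xtq sinqo stpnh nyrf pcotl suom ryk ywv cisib rkghx sdohd mzz
Hunk 6: at line 8 remove [ywv,cisib] add [gdmzx,pdb] -> 14 lines: cyyuw gwajk xtq sinqo stpnh nyrf pcotl suom ryk gdmzx pdb rkghx sdohd mzz
Final line count: 14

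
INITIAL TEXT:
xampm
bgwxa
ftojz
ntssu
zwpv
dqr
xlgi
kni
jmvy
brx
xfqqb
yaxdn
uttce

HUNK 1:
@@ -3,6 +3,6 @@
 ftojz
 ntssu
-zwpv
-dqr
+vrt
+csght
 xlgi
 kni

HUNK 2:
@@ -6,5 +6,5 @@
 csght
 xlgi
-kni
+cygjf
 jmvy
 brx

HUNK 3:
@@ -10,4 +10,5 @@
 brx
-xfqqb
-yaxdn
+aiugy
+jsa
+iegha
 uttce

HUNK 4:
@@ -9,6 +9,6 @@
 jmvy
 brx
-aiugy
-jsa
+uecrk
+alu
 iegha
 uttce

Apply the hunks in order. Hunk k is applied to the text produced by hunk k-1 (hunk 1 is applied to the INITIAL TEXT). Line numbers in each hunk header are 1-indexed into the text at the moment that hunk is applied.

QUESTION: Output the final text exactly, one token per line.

Answer: xampm
bgwxa
ftojz
ntssu
vrt
csght
xlgi
cygjf
jmvy
brx
uecrk
alu
iegha
uttce

Derivation:
Hunk 1: at line 3 remove [zwpv,dqr] add [vrt,csght] -> 13 lines: xampm bgwxa ftojz ntssu vrt csght xlgi kni jmvy brx xfqqb yaxdn uttce
Hunk 2: at line 6 remove [kni] add [cygjf] -> 13 lines: xampm bgwxa ftojz ntssu vrt csght xlgi cygjf jmvy brx xfqqb yaxdn uttce
Hunk 3: at line 10 remove [xfqqb,yaxdn] add [aiugy,jsa,iegha] -> 14 lines: xampm bgwxa ftojz ntssu vrt csght xlgi cygjf jmvy brx aiugy jsa iegha uttce
Hunk 4: at line 9 remove [aiugy,jsa] add [uecrk,alu] -> 14 lines: xampm bgwxa ftojz ntssu vrt csght xlgi cygjf jmvy brx uecrk alu iegha uttce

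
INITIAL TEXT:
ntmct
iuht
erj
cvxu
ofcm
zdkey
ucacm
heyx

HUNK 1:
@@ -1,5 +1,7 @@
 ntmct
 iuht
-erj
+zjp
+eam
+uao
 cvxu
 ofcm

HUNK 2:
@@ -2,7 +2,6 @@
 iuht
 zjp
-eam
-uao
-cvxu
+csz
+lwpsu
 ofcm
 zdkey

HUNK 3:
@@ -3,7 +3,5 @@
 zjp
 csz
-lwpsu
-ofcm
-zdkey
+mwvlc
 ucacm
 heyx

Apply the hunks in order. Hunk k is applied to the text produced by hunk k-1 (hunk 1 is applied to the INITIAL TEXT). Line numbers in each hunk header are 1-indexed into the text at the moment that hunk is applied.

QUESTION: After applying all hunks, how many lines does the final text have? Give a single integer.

Answer: 7

Derivation:
Hunk 1: at line 1 remove [erj] add [zjp,eam,uao] -> 10 lines: ntmct iuht zjp eam uao cvxu ofcm zdkey ucacm heyx
Hunk 2: at line 2 remove [eam,uao,cvxu] add [csz,lwpsu] -> 9 lines: ntmct iuht zjp csz lwpsu ofcm zdkey ucacm heyx
Hunk 3: at line 3 remove [lwpsu,ofcm,zdkey] add [mwvlc] -> 7 lines: ntmct iuht zjp csz mwvlc ucacm heyx
Final line count: 7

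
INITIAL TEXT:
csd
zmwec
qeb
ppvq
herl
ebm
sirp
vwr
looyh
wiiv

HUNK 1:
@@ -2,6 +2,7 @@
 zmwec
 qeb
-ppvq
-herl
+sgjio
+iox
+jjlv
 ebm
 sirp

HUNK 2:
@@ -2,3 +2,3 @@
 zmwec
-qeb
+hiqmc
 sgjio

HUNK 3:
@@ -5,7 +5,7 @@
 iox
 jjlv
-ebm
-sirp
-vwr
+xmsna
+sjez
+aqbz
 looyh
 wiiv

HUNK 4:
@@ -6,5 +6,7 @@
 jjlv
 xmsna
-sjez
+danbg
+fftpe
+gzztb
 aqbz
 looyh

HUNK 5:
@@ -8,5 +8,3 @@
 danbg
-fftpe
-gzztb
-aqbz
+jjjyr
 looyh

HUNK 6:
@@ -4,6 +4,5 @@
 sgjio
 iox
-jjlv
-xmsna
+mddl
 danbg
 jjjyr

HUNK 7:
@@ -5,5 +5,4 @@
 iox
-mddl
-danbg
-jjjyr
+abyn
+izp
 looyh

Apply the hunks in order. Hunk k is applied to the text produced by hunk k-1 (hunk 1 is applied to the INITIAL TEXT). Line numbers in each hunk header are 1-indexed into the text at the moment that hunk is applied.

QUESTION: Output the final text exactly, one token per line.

Hunk 1: at line 2 remove [ppvq,herl] add [sgjio,iox,jjlv] -> 11 lines: csd zmwec qeb sgjio iox jjlv ebm sirp vwr looyh wiiv
Hunk 2: at line 2 remove [qeb] add [hiqmc] -> 11 lines: csd zmwec hiqmc sgjio iox jjlv ebm sirp vwr looyh wiiv
Hunk 3: at line 5 remove [ebm,sirp,vwr] add [xmsna,sjez,aqbz] -> 11 lines: csd zmwec hiqmc sgjio iox jjlv xmsna sjez aqbz looyh wiiv
Hunk 4: at line 6 remove [sjez] add [danbg,fftpe,gzztb] -> 13 lines: csd zmwec hiqmc sgjio iox jjlv xmsna danbg fftpe gzztb aqbz looyh wiiv
Hunk 5: at line 8 remove [fftpe,gzztb,aqbz] add [jjjyr] -> 11 lines: csd zmwec hiqmc sgjio iox jjlv xmsna danbg jjjyr looyh wiiv
Hunk 6: at line 4 remove [jjlv,xmsna] add [mddl] -> 10 lines: csd zmwec hiqmc sgjio iox mddl danbg jjjyr looyh wiiv
Hunk 7: at line 5 remove [mddl,danbg,jjjyr] add [abyn,izp] -> 9 lines: csd zmwec hiqmc sgjio iox abyn izp looyh wiiv

Answer: csd
zmwec
hiqmc
sgjio
iox
abyn
izp
looyh
wiiv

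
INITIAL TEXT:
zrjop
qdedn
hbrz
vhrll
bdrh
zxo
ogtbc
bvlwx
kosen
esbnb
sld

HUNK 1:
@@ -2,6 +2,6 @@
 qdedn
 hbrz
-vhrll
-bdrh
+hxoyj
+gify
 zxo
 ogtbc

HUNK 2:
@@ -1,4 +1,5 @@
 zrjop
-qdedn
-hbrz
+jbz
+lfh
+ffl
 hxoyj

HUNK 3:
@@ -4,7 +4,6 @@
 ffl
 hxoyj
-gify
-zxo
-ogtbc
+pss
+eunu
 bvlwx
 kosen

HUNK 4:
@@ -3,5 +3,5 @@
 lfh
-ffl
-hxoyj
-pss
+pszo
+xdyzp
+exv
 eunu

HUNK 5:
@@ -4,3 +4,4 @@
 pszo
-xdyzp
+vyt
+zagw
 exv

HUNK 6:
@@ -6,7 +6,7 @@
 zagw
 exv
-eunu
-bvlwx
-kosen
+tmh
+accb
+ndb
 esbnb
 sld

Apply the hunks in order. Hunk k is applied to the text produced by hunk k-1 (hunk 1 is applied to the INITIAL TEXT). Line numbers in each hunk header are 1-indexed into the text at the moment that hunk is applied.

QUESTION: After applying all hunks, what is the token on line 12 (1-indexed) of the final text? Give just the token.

Answer: sld

Derivation:
Hunk 1: at line 2 remove [vhrll,bdrh] add [hxoyj,gify] -> 11 lines: zrjop qdedn hbrz hxoyj gify zxo ogtbc bvlwx kosen esbnb sld
Hunk 2: at line 1 remove [qdedn,hbrz] add [jbz,lfh,ffl] -> 12 lines: zrjop jbz lfh ffl hxoyj gify zxo ogtbc bvlwx kosen esbnb sld
Hunk 3: at line 4 remove [gify,zxo,ogtbc] add [pss,eunu] -> 11 lines: zrjop jbz lfh ffl hxoyj pss eunu bvlwx kosen esbnb sld
Hunk 4: at line 3 remove [ffl,hxoyj,pss] add [pszo,xdyzp,exv] -> 11 lines: zrjop jbz lfh pszo xdyzp exv eunu bvlwx kosen esbnb sld
Hunk 5: at line 4 remove [xdyzp] add [vyt,zagw] -> 12 lines: zrjop jbz lfh pszo vyt zagw exv eunu bvlwx kosen esbnb sld
Hunk 6: at line 6 remove [eunu,bvlwx,kosen] add [tmh,accb,ndb] -> 12 lines: zrjop jbz lfh pszo vyt zagw exv tmh accb ndb esbnb sld
Final line 12: sld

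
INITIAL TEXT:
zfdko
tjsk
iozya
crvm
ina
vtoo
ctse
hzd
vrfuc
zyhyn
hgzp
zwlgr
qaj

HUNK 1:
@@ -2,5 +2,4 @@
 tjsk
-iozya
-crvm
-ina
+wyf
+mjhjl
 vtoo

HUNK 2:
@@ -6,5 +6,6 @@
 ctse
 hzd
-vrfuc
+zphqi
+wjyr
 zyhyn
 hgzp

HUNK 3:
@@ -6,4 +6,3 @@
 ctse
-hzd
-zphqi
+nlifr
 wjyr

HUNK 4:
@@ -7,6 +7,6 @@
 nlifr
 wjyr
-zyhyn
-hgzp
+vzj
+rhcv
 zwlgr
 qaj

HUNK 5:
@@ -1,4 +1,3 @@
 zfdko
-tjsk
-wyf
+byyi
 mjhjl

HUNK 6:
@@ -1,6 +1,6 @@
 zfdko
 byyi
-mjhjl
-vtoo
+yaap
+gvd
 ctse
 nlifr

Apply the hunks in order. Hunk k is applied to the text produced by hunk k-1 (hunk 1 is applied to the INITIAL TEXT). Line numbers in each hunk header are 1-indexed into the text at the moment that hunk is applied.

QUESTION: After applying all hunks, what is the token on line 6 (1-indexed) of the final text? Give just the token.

Answer: nlifr

Derivation:
Hunk 1: at line 2 remove [iozya,crvm,ina] add [wyf,mjhjl] -> 12 lines: zfdko tjsk wyf mjhjl vtoo ctse hzd vrfuc zyhyn hgzp zwlgr qaj
Hunk 2: at line 6 remove [vrfuc] add [zphqi,wjyr] -> 13 lines: zfdko tjsk wyf mjhjl vtoo ctse hzd zphqi wjyr zyhyn hgzp zwlgr qaj
Hunk 3: at line 6 remove [hzd,zphqi] add [nlifr] -> 12 lines: zfdko tjsk wyf mjhjl vtoo ctse nlifr wjyr zyhyn hgzp zwlgr qaj
Hunk 4: at line 7 remove [zyhyn,hgzp] add [vzj,rhcv] -> 12 lines: zfdko tjsk wyf mjhjl vtoo ctse nlifr wjyr vzj rhcv zwlgr qaj
Hunk 5: at line 1 remove [tjsk,wyf] add [byyi] -> 11 lines: zfdko byyi mjhjl vtoo ctse nlifr wjyr vzj rhcv zwlgr qaj
Hunk 6: at line 1 remove [mjhjl,vtoo] add [yaap,gvd] -> 11 lines: zfdko byyi yaap gvd ctse nlifr wjyr vzj rhcv zwlgr qaj
Final line 6: nlifr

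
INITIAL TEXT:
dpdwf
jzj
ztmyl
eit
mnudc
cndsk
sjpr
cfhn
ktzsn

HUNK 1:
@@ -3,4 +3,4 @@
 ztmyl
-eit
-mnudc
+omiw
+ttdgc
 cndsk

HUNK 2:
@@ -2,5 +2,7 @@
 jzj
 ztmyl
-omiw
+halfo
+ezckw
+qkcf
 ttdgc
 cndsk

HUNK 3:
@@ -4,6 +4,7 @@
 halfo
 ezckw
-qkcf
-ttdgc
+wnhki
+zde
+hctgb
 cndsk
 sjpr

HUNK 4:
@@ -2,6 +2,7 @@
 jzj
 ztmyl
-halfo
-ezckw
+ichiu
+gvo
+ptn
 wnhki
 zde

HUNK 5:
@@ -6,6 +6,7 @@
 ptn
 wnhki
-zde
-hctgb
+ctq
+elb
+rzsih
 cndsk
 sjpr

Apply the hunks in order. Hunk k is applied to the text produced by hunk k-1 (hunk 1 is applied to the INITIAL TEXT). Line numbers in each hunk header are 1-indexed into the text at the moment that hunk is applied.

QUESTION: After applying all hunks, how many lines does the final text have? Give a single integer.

Answer: 14

Derivation:
Hunk 1: at line 3 remove [eit,mnudc] add [omiw,ttdgc] -> 9 lines: dpdwf jzj ztmyl omiw ttdgc cndsk sjpr cfhn ktzsn
Hunk 2: at line 2 remove [omiw] add [halfo,ezckw,qkcf] -> 11 lines: dpdwf jzj ztmyl halfo ezckw qkcf ttdgc cndsk sjpr cfhn ktzsn
Hunk 3: at line 4 remove [qkcf,ttdgc] add [wnhki,zde,hctgb] -> 12 lines: dpdwf jzj ztmyl halfo ezckw wnhki zde hctgb cndsk sjpr cfhn ktzsn
Hunk 4: at line 2 remove [halfo,ezckw] add [ichiu,gvo,ptn] -> 13 lines: dpdwf jzj ztmyl ichiu gvo ptn wnhki zde hctgb cndsk sjpr cfhn ktzsn
Hunk 5: at line 6 remove [zde,hctgb] add [ctq,elb,rzsih] -> 14 lines: dpdwf jzj ztmyl ichiu gvo ptn wnhki ctq elb rzsih cndsk sjpr cfhn ktzsn
Final line count: 14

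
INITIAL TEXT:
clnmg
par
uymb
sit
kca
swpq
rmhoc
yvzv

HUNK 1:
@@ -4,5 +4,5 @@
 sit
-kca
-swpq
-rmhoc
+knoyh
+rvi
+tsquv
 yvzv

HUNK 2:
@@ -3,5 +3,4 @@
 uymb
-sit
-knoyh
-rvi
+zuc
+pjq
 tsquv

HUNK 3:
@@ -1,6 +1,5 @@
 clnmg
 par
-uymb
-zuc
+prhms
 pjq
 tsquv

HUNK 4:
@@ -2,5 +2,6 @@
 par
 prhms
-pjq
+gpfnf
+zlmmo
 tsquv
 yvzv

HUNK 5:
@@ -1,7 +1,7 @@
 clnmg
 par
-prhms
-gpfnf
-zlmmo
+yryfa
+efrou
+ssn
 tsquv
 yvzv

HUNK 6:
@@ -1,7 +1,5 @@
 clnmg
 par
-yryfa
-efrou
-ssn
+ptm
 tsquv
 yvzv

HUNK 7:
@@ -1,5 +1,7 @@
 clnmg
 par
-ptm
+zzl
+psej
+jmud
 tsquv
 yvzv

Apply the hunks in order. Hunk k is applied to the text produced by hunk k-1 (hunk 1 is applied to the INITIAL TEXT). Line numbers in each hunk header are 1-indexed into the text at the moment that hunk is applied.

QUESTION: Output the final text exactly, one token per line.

Answer: clnmg
par
zzl
psej
jmud
tsquv
yvzv

Derivation:
Hunk 1: at line 4 remove [kca,swpq,rmhoc] add [knoyh,rvi,tsquv] -> 8 lines: clnmg par uymb sit knoyh rvi tsquv yvzv
Hunk 2: at line 3 remove [sit,knoyh,rvi] add [zuc,pjq] -> 7 lines: clnmg par uymb zuc pjq tsquv yvzv
Hunk 3: at line 1 remove [uymb,zuc] add [prhms] -> 6 lines: clnmg par prhms pjq tsquv yvzv
Hunk 4: at line 2 remove [pjq] add [gpfnf,zlmmo] -> 7 lines: clnmg par prhms gpfnf zlmmo tsquv yvzv
Hunk 5: at line 1 remove [prhms,gpfnf,zlmmo] add [yryfa,efrou,ssn] -> 7 lines: clnmg par yryfa efrou ssn tsquv yvzv
Hunk 6: at line 1 remove [yryfa,efrou,ssn] add [ptm] -> 5 lines: clnmg par ptm tsquv yvzv
Hunk 7: at line 1 remove [ptm] add [zzl,psej,jmud] -> 7 lines: clnmg par zzl psej jmud tsquv yvzv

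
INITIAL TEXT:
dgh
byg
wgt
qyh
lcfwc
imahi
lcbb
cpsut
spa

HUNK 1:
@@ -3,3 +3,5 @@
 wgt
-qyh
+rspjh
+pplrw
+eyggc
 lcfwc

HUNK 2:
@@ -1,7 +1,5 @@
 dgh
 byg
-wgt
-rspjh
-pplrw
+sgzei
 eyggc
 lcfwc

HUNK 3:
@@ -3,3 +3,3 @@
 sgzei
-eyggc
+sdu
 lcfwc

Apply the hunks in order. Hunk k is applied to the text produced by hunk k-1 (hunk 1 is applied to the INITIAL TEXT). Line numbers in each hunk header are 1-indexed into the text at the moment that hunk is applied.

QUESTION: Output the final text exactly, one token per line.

Answer: dgh
byg
sgzei
sdu
lcfwc
imahi
lcbb
cpsut
spa

Derivation:
Hunk 1: at line 3 remove [qyh] add [rspjh,pplrw,eyggc] -> 11 lines: dgh byg wgt rspjh pplrw eyggc lcfwc imahi lcbb cpsut spa
Hunk 2: at line 1 remove [wgt,rspjh,pplrw] add [sgzei] -> 9 lines: dgh byg sgzei eyggc lcfwc imahi lcbb cpsut spa
Hunk 3: at line 3 remove [eyggc] add [sdu] -> 9 lines: dgh byg sgzei sdu lcfwc imahi lcbb cpsut spa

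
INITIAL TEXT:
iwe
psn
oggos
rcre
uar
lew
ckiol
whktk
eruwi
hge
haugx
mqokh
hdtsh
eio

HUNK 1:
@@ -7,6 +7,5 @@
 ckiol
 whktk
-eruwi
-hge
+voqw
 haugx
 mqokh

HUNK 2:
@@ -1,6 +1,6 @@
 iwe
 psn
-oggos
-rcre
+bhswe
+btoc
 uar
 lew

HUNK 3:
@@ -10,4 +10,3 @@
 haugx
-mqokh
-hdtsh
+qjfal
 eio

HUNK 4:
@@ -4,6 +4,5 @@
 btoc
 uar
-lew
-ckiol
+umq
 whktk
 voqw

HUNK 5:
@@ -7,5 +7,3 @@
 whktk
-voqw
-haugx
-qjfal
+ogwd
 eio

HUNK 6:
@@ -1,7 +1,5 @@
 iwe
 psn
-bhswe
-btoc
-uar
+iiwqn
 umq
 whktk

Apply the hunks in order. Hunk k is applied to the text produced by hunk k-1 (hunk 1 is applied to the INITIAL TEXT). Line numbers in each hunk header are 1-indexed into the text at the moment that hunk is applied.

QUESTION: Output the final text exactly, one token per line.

Answer: iwe
psn
iiwqn
umq
whktk
ogwd
eio

Derivation:
Hunk 1: at line 7 remove [eruwi,hge] add [voqw] -> 13 lines: iwe psn oggos rcre uar lew ckiol whktk voqw haugx mqokh hdtsh eio
Hunk 2: at line 1 remove [oggos,rcre] add [bhswe,btoc] -> 13 lines: iwe psn bhswe btoc uar lew ckiol whktk voqw haugx mqokh hdtsh eio
Hunk 3: at line 10 remove [mqokh,hdtsh] add [qjfal] -> 12 lines: iwe psn bhswe btoc uar lew ckiol whktk voqw haugx qjfal eio
Hunk 4: at line 4 remove [lew,ckiol] add [umq] -> 11 lines: iwe psn bhswe btoc uar umq whktk voqw haugx qjfal eio
Hunk 5: at line 7 remove [voqw,haugx,qjfal] add [ogwd] -> 9 lines: iwe psn bhswe btoc uar umq whktk ogwd eio
Hunk 6: at line 1 remove [bhswe,btoc,uar] add [iiwqn] -> 7 lines: iwe psn iiwqn umq whktk ogwd eio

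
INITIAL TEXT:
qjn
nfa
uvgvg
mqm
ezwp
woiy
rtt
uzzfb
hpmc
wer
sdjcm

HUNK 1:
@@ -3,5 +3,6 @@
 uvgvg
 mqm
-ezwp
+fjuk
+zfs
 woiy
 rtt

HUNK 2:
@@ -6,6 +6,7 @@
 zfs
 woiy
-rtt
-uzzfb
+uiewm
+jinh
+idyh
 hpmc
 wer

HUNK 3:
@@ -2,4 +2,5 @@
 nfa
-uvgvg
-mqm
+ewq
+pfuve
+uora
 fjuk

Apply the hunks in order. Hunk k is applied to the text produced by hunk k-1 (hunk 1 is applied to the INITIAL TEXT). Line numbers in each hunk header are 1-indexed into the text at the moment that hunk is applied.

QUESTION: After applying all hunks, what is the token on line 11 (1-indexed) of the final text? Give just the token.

Hunk 1: at line 3 remove [ezwp] add [fjuk,zfs] -> 12 lines: qjn nfa uvgvg mqm fjuk zfs woiy rtt uzzfb hpmc wer sdjcm
Hunk 2: at line 6 remove [rtt,uzzfb] add [uiewm,jinh,idyh] -> 13 lines: qjn nfa uvgvg mqm fjuk zfs woiy uiewm jinh idyh hpmc wer sdjcm
Hunk 3: at line 2 remove [uvgvg,mqm] add [ewq,pfuve,uora] -> 14 lines: qjn nfa ewq pfuve uora fjuk zfs woiy uiewm jinh idyh hpmc wer sdjcm
Final line 11: idyh

Answer: idyh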